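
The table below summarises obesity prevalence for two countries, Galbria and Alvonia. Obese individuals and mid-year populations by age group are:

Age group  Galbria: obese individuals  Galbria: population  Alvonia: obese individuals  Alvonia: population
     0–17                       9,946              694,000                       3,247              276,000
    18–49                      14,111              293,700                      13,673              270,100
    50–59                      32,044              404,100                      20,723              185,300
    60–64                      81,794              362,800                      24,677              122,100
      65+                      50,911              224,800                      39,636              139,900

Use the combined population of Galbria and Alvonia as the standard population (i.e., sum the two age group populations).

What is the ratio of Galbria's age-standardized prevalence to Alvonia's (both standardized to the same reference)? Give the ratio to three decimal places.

0.910

Age-specific rates per 1,000 for Galbria: 14.331, 48.046, 79.297, 225.452, 226.472.
For Alvonia: 11.764, 50.622, 111.835, 202.105, 283.317.
Combined standard total = 2,972,800; weights = 0.3263, 0.1897, 0.1983, 0.1631, 0.1227.
Galbria: 0.3263×14.331 + 0.1897×48.046 + 0.1983×79.297 + 0.1631×225.452 + 0.1227×226.472 = 94.0674 per 1,000.
Alvonia: 0.3263×11.764 + 0.1897×50.622 + 0.1983×111.835 + 0.1631×202.105 + 0.1227×283.317 = 103.3349 per 1,000.
Ratio = 94.0674 ÷ 103.3349 = 0.91032.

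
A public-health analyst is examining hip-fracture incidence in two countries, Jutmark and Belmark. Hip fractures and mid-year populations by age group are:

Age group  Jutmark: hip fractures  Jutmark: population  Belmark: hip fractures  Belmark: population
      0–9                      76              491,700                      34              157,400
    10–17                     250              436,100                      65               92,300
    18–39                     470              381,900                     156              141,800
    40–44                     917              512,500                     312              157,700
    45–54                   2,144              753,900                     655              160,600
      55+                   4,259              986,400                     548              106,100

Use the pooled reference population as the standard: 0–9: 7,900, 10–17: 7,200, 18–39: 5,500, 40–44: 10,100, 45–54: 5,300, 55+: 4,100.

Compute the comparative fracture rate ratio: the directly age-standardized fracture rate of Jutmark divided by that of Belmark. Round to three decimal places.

0.833

Age-specific rates per 100,000 for Jutmark: 15.46, 57.33, 123.07, 178.93, 284.39, 431.77.
For Belmark: 21.60, 70.42, 110.01, 197.84, 407.85, 516.49.
Standard total = 40,100; weights = 0.1970, 0.1796, 0.1372, 0.2519, 0.1322, 0.1022.
Jutmark: 0.1970×15.46 + 0.1796×57.33 + 0.1372×123.07 + 0.2519×178.93 + 0.1322×284.39 + 0.1022×431.77 = 157.0179 per 100,000.
Belmark: 0.1970×21.60 + 0.1796×70.42 + 0.1372×110.01 + 0.2519×197.84 + 0.1322×407.85 + 0.1022×516.49 = 188.5336 per 100,000.
Ratio = 157.0179 ÷ 188.5336 = 0.83284.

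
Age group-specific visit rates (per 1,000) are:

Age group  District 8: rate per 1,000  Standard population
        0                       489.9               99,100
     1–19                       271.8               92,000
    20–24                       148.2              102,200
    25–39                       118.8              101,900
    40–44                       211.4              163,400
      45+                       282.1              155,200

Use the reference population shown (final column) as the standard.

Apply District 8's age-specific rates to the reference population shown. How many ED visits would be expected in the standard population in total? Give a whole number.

Expected ED visits = Σ (standard pop × age-specific rate ÷ 1,000)
= 99,100×489.9/1,000 + 92,000×271.8/1,000 + 102,200×148.2/1,000 + 101,900×118.8/1,000 + 163,400×211.4/1,000 + 155,200×282.1/1,000
= 48549.09 + 25005.60 + 15146.04 + 12105.72 + 34542.76 + 43781.92 = 179131.13.

179131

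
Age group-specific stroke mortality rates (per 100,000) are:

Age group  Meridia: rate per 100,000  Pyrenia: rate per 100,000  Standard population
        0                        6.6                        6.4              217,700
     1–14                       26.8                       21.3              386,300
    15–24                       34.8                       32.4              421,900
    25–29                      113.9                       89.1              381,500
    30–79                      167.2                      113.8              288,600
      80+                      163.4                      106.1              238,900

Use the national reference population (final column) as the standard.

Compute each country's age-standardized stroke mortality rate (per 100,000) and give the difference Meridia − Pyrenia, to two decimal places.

21.57

Standard total = 1,934,900; weights = 0.1125, 0.1996, 0.2180, 0.1972, 0.1492, 0.1235.
Meridia: 0.1125×6.6 + 0.1996×26.8 + 0.2180×34.8 + 0.1972×113.9 + 0.1492×167.2 + 0.1235×163.4 = 81.2522 per 100,000.
Pyrenia: 0.1125×6.4 + 0.1996×21.3 + 0.2180×32.4 + 0.1972×89.1 + 0.1492×113.8 + 0.1235×106.1 = 59.6789 per 100,000.
Difference = 81.2522 − 59.6789 = 21.5733.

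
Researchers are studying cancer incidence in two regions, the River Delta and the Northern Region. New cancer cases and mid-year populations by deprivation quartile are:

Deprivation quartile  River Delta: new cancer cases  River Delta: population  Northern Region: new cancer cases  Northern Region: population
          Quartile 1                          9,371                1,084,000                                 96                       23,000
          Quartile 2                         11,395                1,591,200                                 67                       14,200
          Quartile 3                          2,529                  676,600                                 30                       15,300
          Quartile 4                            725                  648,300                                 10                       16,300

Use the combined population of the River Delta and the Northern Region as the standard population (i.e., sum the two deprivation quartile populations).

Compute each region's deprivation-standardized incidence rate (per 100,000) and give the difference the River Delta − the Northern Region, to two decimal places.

256.49

Deprivation-specific rates per 100,000 for the River Delta: 864.48, 716.13, 373.78, 111.83.
For the Northern Region: 417.39, 471.83, 196.08, 61.35.
Combined standard total = 4,068,900; weights = 0.2721, 0.3946, 0.1700, 0.1633.
The River Delta: 0.2721×864.48 + 0.3946×716.13 + 0.1700×373.78 + 0.1633×111.83 = 599.5708 per 100,000.
The Northern Region: 0.2721×417.39 + 0.3946×471.83 + 0.1700×196.08 + 0.1633×61.35 = 343.0827 per 100,000.
Difference = 599.5708 − 343.0827 = 256.4881.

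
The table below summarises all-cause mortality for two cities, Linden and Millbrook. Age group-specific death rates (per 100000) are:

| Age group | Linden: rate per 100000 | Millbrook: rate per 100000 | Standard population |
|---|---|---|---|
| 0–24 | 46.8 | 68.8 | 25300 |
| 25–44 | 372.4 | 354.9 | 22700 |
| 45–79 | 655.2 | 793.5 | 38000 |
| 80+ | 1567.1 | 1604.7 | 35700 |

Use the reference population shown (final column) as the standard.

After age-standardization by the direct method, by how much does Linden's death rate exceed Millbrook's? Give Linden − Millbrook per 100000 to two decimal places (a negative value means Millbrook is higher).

Standard total = 121700; weights = 0.2079, 0.1865, 0.3122, 0.2933.
Linden: 0.2079×46.8 + 0.1865×372.4 + 0.3122×655.2 + 0.2933×1567.1 = 743.4724 per 100000.
Millbrook: 0.2079×68.8 + 0.1865×354.9 + 0.3122×793.5 + 0.2933×1604.7 = 798.9947 per 100000.
Difference = 743.4724 − 798.9947 = -55.5224.

-55.52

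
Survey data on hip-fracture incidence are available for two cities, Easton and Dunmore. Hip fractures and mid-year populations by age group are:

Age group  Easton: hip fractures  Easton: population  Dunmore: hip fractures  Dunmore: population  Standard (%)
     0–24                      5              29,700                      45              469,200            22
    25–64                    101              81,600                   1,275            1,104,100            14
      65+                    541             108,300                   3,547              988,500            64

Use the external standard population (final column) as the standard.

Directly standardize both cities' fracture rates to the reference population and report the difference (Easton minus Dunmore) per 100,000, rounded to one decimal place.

92.8

Age-specific rates per 100,000 for Easton: 16.84, 123.77, 499.54.
For Dunmore: 9.59, 115.48, 358.83.
Standard weights: 0.22, 0.14, 0.64.
Easton: 0.2200×16.84 + 0.1400×123.77 + 0.6400×499.54 = 340.7367 per 100,000.
Dunmore: 0.2200×9.59 + 0.1400×115.48 + 0.6400×358.83 = 247.9260 per 100,000.
Difference = 340.7367 − 247.9260 = 92.8107.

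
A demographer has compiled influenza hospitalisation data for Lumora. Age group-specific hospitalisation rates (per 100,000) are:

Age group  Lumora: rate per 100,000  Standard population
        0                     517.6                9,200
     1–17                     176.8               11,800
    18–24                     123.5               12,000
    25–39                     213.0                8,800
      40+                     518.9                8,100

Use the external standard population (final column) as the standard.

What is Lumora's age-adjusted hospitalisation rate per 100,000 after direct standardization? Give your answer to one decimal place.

288.7

Standard total = 49,900; weights = 0.1844, 0.2365, 0.2405, 0.1764, 0.1623.
Standardized rate: 0.1844×517.6 + 0.2365×176.8 + 0.2405×123.5 + 0.1764×213.0 + 0.1623×518.9 = 288.7305 per 100,000.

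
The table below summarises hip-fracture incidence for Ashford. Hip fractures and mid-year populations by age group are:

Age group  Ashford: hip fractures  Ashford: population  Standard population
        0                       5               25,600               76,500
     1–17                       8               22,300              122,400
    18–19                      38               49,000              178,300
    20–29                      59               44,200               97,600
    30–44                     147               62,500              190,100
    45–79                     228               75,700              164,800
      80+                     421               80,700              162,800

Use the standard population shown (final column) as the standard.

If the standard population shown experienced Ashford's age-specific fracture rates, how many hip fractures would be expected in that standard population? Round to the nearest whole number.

Age-specific rates per 100,000 for Ashford: 19.53, 35.87, 77.55, 133.48, 235.20, 301.19, 521.69.
Expected hip fractures = Σ (standard pop × age-specific rate ÷ 100,000)
= 76,500×19.53/100,000 + 122,400×35.87/100,000 + 178,300×77.55/100,000 + 97,600×133.48/100,000 + 190,100×235.20/100,000 + 164,800×301.19/100,000 + 162,800×521.69/100,000
= 14.94 + 43.91 + 138.27 + 130.28 + 447.12 + 496.36 + 849.30 = 2120.18.

2120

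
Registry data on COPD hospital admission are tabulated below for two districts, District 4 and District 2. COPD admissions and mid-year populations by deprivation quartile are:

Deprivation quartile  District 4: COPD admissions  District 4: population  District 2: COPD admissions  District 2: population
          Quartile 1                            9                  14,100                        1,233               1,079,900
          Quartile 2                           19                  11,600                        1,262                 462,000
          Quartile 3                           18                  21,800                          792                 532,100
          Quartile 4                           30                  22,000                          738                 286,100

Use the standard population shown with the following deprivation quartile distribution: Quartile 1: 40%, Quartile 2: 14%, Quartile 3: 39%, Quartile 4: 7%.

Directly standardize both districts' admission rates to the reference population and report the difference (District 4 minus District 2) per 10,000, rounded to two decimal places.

Deprivation-specific rates per 10,000 for District 4: 6.38, 16.38, 8.26, 13.64.
For District 2: 11.42, 27.32, 14.88, 25.80.
Standard weights: 0.40, 0.14, 0.39, 0.07.
District 4: 0.4000×6.38 + 0.1400×16.38 + 0.3900×8.26 + 0.0700×13.64 = 9.0210 per 10,000.
District 2: 0.4000×11.42 + 0.1400×27.32 + 0.3900×14.88 + 0.0700×25.80 = 16.0019 per 10,000.
Difference = 9.0210 − 16.0019 = -6.9809.

-6.98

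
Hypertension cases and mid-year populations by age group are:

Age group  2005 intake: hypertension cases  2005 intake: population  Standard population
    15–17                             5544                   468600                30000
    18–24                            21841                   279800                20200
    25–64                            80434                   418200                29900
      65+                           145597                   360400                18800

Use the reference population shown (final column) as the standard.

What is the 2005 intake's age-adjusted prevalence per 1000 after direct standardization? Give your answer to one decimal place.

154.5

Age-specific rates per 1000 for the 2005 intake: 11.831, 78.059, 192.334, 403.987.
Standard total = 98900; weights = 0.3033, 0.2042, 0.3023, 0.1901.
Standardized rate: 0.3033×11.831 + 0.2042×78.059 + 0.3023×192.334 + 0.1901×403.987 = 154.4739 per 1000.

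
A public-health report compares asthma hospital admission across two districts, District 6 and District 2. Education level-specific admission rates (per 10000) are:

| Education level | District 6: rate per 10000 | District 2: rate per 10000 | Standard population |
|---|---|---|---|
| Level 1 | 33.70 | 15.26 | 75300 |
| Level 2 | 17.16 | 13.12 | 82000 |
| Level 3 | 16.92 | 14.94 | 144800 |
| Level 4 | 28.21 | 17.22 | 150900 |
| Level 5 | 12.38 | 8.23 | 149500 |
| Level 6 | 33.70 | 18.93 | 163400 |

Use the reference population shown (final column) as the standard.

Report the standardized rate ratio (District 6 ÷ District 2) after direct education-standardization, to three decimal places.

Standard total = 765900; weights = 0.0983, 0.1071, 0.1891, 0.1970, 0.1952, 0.2133.
District 6: 0.0983×33.70 + 0.1071×17.16 + 0.1891×16.92 + 0.1970×28.21 + 0.1952×12.38 + 0.2133×33.70 = 23.5135 per 10000.
District 2: 0.0983×15.26 + 0.1071×13.12 + 0.1891×14.94 + 0.1970×17.22 + 0.1952×8.23 + 0.2133×18.93 = 14.7673 per 10000.
Ratio = 23.5135 ÷ 14.7673 = 1.59227.

1.592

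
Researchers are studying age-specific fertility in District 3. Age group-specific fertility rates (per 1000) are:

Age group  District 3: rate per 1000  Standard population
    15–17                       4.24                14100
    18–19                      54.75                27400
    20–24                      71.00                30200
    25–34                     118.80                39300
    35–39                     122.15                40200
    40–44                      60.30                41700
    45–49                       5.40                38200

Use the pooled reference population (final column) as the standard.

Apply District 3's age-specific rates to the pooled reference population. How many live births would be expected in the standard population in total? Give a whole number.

Expected live births = Σ (standard pop × age-specific rate ÷ 1000)
= 14100×4.24/1000 + 27400×54.75/1000 + 30200×71.00/1000 + 39300×118.80/1000 + 40200×122.15/1000 + 41700×60.30/1000 + 38200×5.40/1000
= 59.78 + 1500.15 + 2144.20 + 4668.84 + 4910.43 + 2514.51 + 206.28 = 16004.19.

16004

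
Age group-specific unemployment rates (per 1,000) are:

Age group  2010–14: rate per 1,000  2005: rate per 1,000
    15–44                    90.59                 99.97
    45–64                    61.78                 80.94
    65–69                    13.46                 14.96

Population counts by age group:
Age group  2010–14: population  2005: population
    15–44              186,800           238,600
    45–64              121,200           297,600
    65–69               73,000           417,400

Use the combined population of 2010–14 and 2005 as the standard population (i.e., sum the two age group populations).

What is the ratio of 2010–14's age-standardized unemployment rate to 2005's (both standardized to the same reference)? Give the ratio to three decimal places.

Combined standard total = 1,334,600; weights = 0.3187, 0.3138, 0.3675.
2010–14: 0.3187×90.59 + 0.3138×61.78 + 0.3675×13.46 = 53.2079 per 1,000.
2005: 0.3187×99.97 + 0.3138×80.94 + 0.3675×14.96 = 62.7613 per 1,000.
Ratio = 53.2079 ÷ 62.7613 = 0.84778.

0.848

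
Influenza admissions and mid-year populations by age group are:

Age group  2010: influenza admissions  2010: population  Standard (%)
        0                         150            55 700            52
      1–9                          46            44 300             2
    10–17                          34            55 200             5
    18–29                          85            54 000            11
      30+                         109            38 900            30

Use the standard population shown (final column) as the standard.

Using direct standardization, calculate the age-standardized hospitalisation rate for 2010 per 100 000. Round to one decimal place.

Age-specific rates per 100 000 for 2010: 269.30, 103.84, 61.59, 157.41, 280.21.
Standard weights: 0.52, 0.02, 0.05, 0.11, 0.30.
Standardized rate: 0.5200×269.30 + 0.0200×103.84 + 0.0500×61.59 + 0.1100×157.41 + 0.3000×280.21 = 246.5689 per 100 000.

246.6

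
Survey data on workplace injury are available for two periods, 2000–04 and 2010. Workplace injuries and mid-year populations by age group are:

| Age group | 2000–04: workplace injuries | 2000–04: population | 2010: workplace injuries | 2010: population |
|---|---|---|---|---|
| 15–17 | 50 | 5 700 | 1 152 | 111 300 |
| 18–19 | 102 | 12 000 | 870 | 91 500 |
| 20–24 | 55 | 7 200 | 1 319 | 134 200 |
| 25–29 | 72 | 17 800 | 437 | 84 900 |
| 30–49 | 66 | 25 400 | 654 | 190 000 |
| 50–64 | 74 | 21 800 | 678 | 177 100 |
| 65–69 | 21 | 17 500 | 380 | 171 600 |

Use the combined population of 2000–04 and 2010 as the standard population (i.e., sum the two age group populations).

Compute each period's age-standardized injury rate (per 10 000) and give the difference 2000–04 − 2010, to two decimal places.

-10.97

Age-specific rates per 10 000 for 2000–04: 87.72, 85.00, 76.39, 40.45, 25.98, 33.94, 12.00.
For 2010: 103.50, 95.08, 98.29, 51.47, 34.42, 38.28, 22.14.
Combined standard total = 1 068 000; weights = 0.1096, 0.0969, 0.1324, 0.0962, 0.2017, 0.1862, 0.1771.
2000–04: 0.1096×87.72 + 0.0969×85.00 + 0.1324×76.39 + 0.0962×40.45 + 0.2017×25.98 + 0.1862×33.94 + 0.1771×12.00 = 45.5375 per 10 000.
2010: 0.1096×103.50 + 0.0969×95.08 + 0.1324×98.29 + 0.0962×51.47 + 0.2017×34.42 + 0.1862×38.28 + 0.1771×22.14 = 56.5086 per 10 000.
Difference = 45.5375 − 56.5086 = -10.9711.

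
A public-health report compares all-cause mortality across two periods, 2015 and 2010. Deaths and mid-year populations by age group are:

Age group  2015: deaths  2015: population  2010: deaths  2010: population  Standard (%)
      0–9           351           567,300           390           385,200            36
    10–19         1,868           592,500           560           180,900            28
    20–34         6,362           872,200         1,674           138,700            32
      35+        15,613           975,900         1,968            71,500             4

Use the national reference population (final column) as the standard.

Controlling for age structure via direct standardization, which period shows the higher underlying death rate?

2010

Age-specific rates per 100,000 for 2015: 61.87, 315.27, 729.42, 1599.86.
For 2010: 101.25, 309.56, 1206.92, 2752.45.
Standard weights: 0.36, 0.28, 0.32, 0.04.
2015: 0.3600×61.87 + 0.2800×315.27 + 0.3200×729.42 + 0.0400×1599.86 = 407.9593 per 100,000.
2010: 0.3600×101.25 + 0.2800×309.56 + 0.3200×1206.92 + 0.0400×2752.45 = 619.4391 per 100,000.
The crude rates (804.35 vs 591.52) would put 2015 higher, but that reflects its age composition; once standardized to a common age structure, 2010 has the higher underlying rate.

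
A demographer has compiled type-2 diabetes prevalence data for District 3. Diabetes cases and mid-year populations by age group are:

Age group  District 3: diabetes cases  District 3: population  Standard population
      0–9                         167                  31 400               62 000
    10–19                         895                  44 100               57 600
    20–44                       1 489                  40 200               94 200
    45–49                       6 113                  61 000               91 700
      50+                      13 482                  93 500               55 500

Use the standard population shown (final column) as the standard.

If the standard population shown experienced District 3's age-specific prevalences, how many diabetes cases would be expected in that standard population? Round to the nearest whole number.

Age-specific rates per 1 000 for District 3: 5.318, 20.295, 37.040, 100.213, 144.193.
Expected diabetes cases = Σ (standard pop × age-specific rate ÷ 1 000)
= 62 000×5.318/1 000 + 57 600×20.295/1 000 + 94 200×37.040/1 000 + 91 700×100.213/1 000 + 55 500×144.193/1 000
= 329.75 + 1168.98 + 3489.15 + 9189.54 + 8002.68 = 22180.10.

22180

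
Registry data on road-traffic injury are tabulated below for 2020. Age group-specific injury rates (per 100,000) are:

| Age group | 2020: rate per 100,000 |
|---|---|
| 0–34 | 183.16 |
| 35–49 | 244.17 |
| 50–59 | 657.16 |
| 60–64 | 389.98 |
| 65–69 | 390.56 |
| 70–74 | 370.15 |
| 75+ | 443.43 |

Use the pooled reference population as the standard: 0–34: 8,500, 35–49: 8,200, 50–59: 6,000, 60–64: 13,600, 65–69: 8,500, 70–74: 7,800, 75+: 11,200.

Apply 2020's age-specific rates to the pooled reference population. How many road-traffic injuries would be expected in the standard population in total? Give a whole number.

Expected road-traffic injuries = Σ (standard pop × age-specific rate ÷ 100,000)
= 8,500×183.16/100,000 + 8,200×244.17/100,000 + 6,000×657.16/100,000 + 13,600×389.98/100,000 + 8,500×390.56/100,000 + 7,800×370.15/100,000 + 11,200×443.43/100,000
= 15.57 + 20.02 + 39.43 + 53.04 + 33.20 + 28.87 + 49.66 = 239.79.

240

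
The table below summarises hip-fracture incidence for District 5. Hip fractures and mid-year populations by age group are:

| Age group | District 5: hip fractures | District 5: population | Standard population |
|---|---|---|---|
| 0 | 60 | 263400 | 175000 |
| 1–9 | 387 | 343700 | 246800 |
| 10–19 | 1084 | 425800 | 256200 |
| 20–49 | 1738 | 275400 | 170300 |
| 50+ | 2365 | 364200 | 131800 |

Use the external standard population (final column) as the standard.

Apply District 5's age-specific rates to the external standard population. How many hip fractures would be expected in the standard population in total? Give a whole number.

2901

Age-specific rates per 100000 for District 5: 22.78, 112.60, 254.58, 631.08, 649.37.
Expected hip fractures = Σ (standard pop × age-specific rate ÷ 100000)
= 175000×22.78/100000 + 246800×112.60/100000 + 256200×254.58/100000 + 170300×631.08/100000 + 131800×649.37/100000
= 39.86 + 277.89 + 652.23 + 1074.73 + 855.87 = 2900.59.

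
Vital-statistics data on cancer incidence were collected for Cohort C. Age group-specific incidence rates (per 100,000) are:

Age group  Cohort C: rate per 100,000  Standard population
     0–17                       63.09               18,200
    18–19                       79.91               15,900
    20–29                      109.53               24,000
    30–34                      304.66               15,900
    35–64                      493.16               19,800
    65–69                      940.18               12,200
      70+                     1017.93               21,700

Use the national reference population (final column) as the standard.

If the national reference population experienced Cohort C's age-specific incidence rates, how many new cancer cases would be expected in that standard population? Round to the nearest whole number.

532

Expected new cancer cases = Σ (standard pop × age-specific rate ÷ 100,000)
= 18,200×63.09/100,000 + 15,900×79.91/100,000 + 24,000×109.53/100,000 + 15,900×304.66/100,000 + 19,800×493.16/100,000 + 12,200×940.18/100,000 + 21,700×1017.93/100,000
= 11.48 + 12.71 + 26.29 + 48.44 + 97.65 + 114.70 + 220.89 = 532.15.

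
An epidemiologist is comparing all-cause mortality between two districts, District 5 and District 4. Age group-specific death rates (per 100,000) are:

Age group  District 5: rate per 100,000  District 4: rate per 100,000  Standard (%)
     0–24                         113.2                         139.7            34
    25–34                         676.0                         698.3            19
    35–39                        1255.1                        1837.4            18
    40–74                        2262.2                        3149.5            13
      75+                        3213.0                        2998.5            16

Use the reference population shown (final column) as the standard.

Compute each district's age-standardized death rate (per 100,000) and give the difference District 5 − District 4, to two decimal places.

Standard weights: 0.34, 0.19, 0.18, 0.13, 0.16.
District 5: 0.3400×113.2 + 0.1900×676.0 + 0.1800×1255.1 + 0.1300×2262.2 + 0.1600×3213.0 = 1201.0120 per 100,000.
District 4: 0.3400×139.7 + 0.1900×698.3 + 0.1800×1837.4 + 0.1300×3149.5 + 0.1600×2998.5 = 1400.1020 per 100,000.
Difference = 1201.0120 − 1400.1020 = -199.0900.

-199.09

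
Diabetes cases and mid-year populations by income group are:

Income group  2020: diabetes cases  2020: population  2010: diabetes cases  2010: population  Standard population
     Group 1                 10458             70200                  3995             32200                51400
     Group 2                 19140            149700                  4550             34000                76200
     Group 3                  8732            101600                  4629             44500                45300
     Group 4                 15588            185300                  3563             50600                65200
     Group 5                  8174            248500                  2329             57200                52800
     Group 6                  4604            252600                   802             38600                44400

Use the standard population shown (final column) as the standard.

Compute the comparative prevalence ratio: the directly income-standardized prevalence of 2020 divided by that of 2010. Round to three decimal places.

Income-specific rates per 1000 for 2020: 148.974, 127.856, 85.945, 84.123, 32.893, 18.226.
For 2010: 124.068, 133.824, 104.022, 70.415, 40.717, 20.777.
Standard total = 335300; weights = 0.1533, 0.2273, 0.1351, 0.1945, 0.1575, 0.1324.
2020: 0.1533×148.974 + 0.2273×127.856 + 0.1351×85.945 + 0.1945×84.123 + 0.1575×32.893 + 0.1324×18.226 = 87.4561 per 1000.
2010: 0.1533×124.068 + 0.2273×133.824 + 0.1351×104.022 + 0.1945×70.415 + 0.1575×40.717 + 0.1324×20.777 = 86.3409 per 1000.
Ratio = 87.4561 ÷ 86.3409 = 1.01292.

1.013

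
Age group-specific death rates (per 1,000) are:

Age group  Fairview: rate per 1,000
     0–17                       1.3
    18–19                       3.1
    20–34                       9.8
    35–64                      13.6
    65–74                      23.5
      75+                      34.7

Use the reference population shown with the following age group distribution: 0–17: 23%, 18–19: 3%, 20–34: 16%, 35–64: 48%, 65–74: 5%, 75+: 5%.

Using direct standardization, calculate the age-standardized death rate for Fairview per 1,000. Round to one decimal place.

Standard weights: 0.23, 0.03, 0.16, 0.48, 0.05, 0.05.
Standardized rate: 0.2300×1.3 + 0.0300×3.1 + 0.1600×9.8 + 0.4800×13.6 + 0.0500×23.5 + 0.0500×34.7 = 11.3980 per 1,000.

11.4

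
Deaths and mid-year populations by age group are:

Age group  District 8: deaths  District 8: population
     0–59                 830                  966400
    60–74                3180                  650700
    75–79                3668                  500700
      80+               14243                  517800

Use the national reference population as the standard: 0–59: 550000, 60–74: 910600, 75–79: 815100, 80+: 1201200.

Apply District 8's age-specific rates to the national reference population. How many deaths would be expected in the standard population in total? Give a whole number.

43935

Age-specific rates per 100000 for District 8: 85.89, 488.70, 732.57, 2750.68.
Expected deaths = Σ (standard pop × age-specific rate ÷ 100000)
= 550000×85.89/100000 + 910600×488.70/100000 + 815100×732.57/100000 + 1201200×2750.68/100000
= 472.37 + 4450.14 + 5971.21 + 33041.12 = 43934.85.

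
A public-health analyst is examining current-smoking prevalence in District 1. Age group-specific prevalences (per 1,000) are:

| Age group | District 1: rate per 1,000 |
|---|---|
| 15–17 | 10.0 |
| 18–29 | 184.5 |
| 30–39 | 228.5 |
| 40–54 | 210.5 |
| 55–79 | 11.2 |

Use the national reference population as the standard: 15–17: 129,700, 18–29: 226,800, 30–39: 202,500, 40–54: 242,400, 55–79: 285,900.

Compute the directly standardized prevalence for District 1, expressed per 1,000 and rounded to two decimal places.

Standard total = 1,087,300; weights = 0.1193, 0.2086, 0.1862, 0.2229, 0.2629.
Standardized rate: 0.1193×10.0 + 0.2086×184.5 + 0.1862×228.5 + 0.2229×210.5 + 0.2629×11.2 = 132.1072 per 1,000.

132.11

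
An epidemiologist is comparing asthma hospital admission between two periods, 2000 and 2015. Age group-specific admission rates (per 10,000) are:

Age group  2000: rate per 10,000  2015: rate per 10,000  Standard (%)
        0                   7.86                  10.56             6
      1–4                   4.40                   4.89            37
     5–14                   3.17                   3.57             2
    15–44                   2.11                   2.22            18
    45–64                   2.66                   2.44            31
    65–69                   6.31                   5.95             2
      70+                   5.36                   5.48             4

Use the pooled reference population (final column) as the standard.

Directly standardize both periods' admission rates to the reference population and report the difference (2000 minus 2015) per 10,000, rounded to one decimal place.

Standard weights: 0.06, 0.37, 0.02, 0.18, 0.31, 0.02, 0.04.
2000: 0.0600×7.86 + 0.3700×4.40 + 0.0200×3.17 + 0.1800×2.11 + 0.3100×2.66 + 0.0200×6.31 + 0.0400×5.36 = 3.7080 per 10,000.
2015: 0.0600×10.56 + 0.3700×4.89 + 0.0200×3.57 + 0.1800×2.22 + 0.3100×2.44 + 0.0200×5.95 + 0.0400×5.48 = 4.0085 per 10,000.
Difference = 3.7080 − 4.0085 = -0.3005.

-0.3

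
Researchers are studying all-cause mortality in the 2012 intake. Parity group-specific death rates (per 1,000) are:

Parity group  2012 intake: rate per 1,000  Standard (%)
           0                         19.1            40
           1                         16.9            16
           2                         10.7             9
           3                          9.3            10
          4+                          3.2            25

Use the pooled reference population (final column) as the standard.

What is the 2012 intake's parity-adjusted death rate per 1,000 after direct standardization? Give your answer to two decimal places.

13.04

Standard weights: 0.40, 0.16, 0.09, 0.10, 0.25.
Standardized rate: 0.4000×19.1 + 0.1600×16.9 + 0.0900×10.7 + 0.1000×9.3 + 0.2500×3.2 = 13.0370 per 1,000.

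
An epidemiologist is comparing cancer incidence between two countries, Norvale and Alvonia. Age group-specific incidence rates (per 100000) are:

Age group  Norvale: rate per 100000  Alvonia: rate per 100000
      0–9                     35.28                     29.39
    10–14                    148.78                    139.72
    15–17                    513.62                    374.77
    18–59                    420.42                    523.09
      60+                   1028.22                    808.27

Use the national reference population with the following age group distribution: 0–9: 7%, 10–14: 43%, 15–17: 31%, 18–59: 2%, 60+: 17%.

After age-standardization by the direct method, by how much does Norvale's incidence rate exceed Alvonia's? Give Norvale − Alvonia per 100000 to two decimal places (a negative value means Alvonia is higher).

Standard weights: 0.07, 0.43, 0.31, 0.02, 0.17.
Norvale: 0.0700×35.28 + 0.4300×148.78 + 0.3100×513.62 + 0.0200×420.42 + 0.1700×1028.22 = 408.8730 per 100000.
Alvonia: 0.0700×29.39 + 0.4300×139.72 + 0.3100×374.77 + 0.0200×523.09 + 0.1700×808.27 = 326.1833 per 100000.
Difference = 408.8730 − 326.1833 = 82.6897.

82.69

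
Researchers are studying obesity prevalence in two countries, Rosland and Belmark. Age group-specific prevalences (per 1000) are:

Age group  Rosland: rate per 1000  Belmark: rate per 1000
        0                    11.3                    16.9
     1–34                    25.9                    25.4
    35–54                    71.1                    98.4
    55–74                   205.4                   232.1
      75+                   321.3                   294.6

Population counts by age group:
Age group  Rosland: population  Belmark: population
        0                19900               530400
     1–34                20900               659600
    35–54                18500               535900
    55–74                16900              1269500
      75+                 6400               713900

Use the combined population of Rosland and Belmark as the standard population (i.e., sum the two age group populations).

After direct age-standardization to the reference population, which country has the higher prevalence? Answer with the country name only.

Belmark

Combined standard total = 3791900; weights = 0.1451, 0.1795, 0.1462, 0.3392, 0.1900.
Rosland: 0.1451×11.3 + 0.1795×25.9 + 0.1462×71.1 + 0.3392×205.4 + 0.1900×321.3 = 147.3984 per 1000.
Belmark: 0.1451×16.9 + 0.1795×25.4 + 0.1462×98.4 + 0.3392×232.1 + 0.1900×294.6 = 156.0989 per 1000.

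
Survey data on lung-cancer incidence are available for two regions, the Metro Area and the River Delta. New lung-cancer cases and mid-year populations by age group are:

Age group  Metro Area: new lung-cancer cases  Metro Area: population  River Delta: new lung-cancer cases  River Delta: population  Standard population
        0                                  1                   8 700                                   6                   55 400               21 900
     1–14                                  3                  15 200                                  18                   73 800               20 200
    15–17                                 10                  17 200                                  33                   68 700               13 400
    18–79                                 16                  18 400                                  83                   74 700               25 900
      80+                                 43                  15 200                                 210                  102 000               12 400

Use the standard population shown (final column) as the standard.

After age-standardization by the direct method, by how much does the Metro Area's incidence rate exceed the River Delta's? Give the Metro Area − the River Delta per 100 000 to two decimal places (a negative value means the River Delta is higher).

4.11

Age-specific rates per 100 000 for the Metro Area: 11.49, 19.74, 58.14, 86.96, 282.89.
For the River Delta: 10.83, 24.39, 48.03, 111.11, 205.88.
Standard total = 93 800; weights = 0.2335, 0.2154, 0.1429, 0.2761, 0.1322.
The Metro Area: 0.2335×11.49 + 0.2154×19.74 + 0.1429×58.14 + 0.2761×86.96 + 0.1322×282.89 = 76.6476 per 100 000.
The River Delta: 0.2335×10.83 + 0.2154×24.39 + 0.1429×48.03 + 0.2761×111.11 + 0.1322×205.88 = 72.5400 per 100 000.
Difference = 76.6476 − 72.5400 = 4.1076.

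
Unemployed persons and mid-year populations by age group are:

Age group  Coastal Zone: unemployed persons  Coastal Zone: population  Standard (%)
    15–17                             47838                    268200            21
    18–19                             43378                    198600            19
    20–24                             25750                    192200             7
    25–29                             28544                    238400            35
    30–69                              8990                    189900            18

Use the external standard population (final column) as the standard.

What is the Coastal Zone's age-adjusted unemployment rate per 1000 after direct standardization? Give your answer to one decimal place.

Age-specific rates per 1000 for the Coastal Zone: 178.367, 218.419, 133.975, 119.732, 47.341.
Standard weights: 0.21, 0.19, 0.07, 0.35, 0.18.
Standardized rate: 0.2100×178.367 + 0.1900×218.419 + 0.0700×133.975 + 0.3500×119.732 + 0.1800×47.341 = 138.7623 per 1000.

138.8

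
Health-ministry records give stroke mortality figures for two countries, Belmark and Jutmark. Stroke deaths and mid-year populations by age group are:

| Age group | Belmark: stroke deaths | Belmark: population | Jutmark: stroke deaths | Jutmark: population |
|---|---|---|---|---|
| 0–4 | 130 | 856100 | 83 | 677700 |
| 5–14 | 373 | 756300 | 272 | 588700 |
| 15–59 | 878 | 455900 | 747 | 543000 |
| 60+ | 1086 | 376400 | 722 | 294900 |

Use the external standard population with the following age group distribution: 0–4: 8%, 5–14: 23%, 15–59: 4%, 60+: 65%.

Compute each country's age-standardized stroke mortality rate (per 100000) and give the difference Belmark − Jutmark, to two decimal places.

Age-specific rates per 100000 for Belmark: 15.19, 49.32, 192.59, 288.52.
For Jutmark: 12.25, 46.20, 137.57, 244.83.
Standard weights: 0.08, 0.23, 0.04, 0.65.
Belmark: 0.0800×15.19 + 0.2300×49.32 + 0.0400×192.59 + 0.6500×288.52 = 207.8015 per 100000.
Jutmark: 0.0800×12.25 + 0.2300×46.20 + 0.0400×137.57 + 0.6500×244.83 = 176.2480 per 100000.
Difference = 207.8015 − 176.2480 = 31.5534.

31.55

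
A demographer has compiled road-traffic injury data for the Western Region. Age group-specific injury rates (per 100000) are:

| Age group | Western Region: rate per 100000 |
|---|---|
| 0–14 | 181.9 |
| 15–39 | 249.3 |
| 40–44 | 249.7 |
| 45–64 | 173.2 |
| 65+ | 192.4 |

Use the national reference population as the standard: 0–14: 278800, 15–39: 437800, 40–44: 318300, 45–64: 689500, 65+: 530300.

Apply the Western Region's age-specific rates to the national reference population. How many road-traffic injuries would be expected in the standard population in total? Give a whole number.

4608

Expected road-traffic injuries = Σ (standard pop × age-specific rate ÷ 100000)
= 278800×181.9/100000 + 437800×249.3/100000 + 318300×249.7/100000 + 689500×173.2/100000 + 530300×192.4/100000
= 507.14 + 1091.44 + 794.80 + 1194.21 + 1020.30 = 4607.88.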